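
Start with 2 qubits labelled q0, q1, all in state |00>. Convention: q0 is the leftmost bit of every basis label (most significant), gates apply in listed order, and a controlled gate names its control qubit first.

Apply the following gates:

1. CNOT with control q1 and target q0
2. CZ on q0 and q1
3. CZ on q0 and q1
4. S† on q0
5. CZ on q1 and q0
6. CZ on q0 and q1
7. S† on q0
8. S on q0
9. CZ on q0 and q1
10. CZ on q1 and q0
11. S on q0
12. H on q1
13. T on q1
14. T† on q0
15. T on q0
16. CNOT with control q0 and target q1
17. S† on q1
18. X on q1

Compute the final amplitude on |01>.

The final state's coefficient on |01> equals sqrt(2)/2. Key observation: steps 4-11 multiply out to the identity, so the circuit reduces to the remaining gates.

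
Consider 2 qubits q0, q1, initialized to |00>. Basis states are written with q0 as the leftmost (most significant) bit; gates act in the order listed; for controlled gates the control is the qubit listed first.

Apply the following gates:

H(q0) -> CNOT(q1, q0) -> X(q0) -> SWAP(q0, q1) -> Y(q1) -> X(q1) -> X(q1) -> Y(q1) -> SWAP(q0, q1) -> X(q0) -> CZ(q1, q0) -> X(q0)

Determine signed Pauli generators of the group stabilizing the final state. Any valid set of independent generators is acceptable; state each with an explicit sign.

The final state is stabilized by the group generated by +XI, +IZ; other independent generating sets are equally valid.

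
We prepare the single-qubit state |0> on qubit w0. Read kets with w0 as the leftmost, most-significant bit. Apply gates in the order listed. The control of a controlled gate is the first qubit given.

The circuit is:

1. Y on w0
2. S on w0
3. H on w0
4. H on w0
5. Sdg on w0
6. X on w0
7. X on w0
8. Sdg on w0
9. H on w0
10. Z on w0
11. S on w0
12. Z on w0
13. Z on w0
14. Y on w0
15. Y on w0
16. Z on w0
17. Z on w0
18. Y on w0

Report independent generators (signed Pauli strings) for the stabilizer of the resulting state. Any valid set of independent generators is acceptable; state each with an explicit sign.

The final state is stabilized by the group generated by +Y; other independent generating sets are equally valid.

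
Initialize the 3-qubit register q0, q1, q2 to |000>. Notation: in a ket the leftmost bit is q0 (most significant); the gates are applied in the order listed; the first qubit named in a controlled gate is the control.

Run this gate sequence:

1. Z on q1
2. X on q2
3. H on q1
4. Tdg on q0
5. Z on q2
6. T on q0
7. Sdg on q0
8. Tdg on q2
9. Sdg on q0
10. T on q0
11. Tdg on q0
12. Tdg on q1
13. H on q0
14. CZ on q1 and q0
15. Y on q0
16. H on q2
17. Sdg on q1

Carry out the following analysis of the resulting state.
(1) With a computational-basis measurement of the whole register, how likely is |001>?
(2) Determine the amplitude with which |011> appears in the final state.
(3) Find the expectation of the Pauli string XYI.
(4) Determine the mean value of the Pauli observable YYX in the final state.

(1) Outcome |001> occurs with probability 1/8.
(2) |011> carries amplitude -sqrt(2)*I/4 in the final state.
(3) In the final state, XYI has expectation 0.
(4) The observable YYX averages to sqrt(2)/2.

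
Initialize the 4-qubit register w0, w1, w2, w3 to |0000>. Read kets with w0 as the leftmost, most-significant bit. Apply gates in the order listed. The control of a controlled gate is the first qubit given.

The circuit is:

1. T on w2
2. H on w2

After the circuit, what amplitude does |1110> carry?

The amplitude on |1110> is 0.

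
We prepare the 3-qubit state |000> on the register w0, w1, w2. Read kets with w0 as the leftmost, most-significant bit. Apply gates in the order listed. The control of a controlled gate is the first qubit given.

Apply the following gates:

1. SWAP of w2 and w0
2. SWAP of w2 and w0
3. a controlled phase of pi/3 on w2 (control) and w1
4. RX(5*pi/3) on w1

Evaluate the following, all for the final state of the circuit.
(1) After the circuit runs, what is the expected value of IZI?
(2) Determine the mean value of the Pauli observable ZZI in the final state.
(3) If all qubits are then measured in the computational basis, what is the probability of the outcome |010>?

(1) The expectation value of IZI is 1/2. Key observation: the block from step 1 through step 2 cancels to the identity and can be dropped.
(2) The expectation value of ZZI is 1/2.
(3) Outcome |010> occurs with probability 1/4.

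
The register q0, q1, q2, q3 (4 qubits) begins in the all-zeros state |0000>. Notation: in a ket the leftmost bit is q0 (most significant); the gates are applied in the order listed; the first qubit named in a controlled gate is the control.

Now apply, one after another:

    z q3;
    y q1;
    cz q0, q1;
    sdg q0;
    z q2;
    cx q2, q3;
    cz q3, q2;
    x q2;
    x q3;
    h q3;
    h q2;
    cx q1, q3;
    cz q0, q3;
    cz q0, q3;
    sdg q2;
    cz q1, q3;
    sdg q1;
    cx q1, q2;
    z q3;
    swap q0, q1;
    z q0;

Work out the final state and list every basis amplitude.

The final amplitudes are I/2 on |1000>, -I/2 on |1001>, 1/2 on |1010>, -1/2 on |1011>, and 0 on every other basis state.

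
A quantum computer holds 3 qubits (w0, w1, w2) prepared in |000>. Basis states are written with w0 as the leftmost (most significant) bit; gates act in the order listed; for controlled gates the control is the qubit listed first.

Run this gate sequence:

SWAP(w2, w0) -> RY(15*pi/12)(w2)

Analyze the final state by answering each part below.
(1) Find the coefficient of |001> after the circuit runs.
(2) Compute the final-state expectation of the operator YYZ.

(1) The amplitude on |001> is sqrt(sqrt(2) + 2)/2.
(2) The observable YYZ averages to 0.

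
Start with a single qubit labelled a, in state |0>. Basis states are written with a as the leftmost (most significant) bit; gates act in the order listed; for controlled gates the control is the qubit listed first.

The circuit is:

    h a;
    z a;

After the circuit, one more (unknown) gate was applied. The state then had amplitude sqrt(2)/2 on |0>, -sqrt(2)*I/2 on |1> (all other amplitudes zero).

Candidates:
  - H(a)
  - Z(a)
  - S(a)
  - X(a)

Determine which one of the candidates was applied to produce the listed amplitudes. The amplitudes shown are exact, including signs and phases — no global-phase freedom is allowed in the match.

The unique candidate consistent with the amplitudes is S(a).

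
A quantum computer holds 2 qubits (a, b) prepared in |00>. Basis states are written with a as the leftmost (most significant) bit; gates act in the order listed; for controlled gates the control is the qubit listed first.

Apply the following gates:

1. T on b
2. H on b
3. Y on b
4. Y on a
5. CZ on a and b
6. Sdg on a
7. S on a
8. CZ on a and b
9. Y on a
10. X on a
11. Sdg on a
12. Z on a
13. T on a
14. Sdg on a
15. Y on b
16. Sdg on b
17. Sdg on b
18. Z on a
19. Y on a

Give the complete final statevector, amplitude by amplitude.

The final amplitudes are sqrt(2)*exp(3*I*pi/4)/2 on |00>, -sqrt(2)*exp(3*I*pi/4)/2 on |01>, 0 on |10>, 0 on |11>.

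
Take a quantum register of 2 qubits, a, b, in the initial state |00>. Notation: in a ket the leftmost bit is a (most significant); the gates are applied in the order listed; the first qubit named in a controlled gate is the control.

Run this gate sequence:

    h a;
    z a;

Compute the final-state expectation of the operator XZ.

The observable XZ averages to -1.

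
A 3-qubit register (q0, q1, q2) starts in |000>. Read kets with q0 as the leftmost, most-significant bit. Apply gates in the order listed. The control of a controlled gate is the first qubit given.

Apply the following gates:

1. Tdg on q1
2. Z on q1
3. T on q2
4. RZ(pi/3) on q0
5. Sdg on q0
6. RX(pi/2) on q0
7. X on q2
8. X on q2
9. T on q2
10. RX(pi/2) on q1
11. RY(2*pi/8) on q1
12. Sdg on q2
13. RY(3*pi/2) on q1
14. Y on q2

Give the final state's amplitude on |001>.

|001> carries amplitude sqrt(2)*(-sqrt(sqrt(2) + 2)*exp(I*pi/3) - sqrt(2 - sqrt(2))*exp(I*pi/3) - sqrt(2 - sqrt(2))*exp(5*I*pi/6) + sqrt(sqrt(2) + 2)*exp(5*I*pi/6))/8 in the final state. Key observation: gates 7-8 undo each other exactly, leaving only the rest of the circuit to track.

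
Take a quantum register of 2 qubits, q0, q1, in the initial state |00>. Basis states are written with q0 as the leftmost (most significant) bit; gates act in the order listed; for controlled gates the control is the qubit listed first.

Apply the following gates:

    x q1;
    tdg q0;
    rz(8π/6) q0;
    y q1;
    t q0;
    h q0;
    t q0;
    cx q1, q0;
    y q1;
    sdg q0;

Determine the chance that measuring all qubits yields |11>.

The probability of measuring |11> is 1/2.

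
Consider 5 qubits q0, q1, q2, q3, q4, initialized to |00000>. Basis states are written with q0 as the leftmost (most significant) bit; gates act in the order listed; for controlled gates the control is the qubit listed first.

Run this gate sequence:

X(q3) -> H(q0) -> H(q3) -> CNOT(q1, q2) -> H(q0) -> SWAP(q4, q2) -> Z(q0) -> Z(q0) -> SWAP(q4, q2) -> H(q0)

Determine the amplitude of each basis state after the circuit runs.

The final amplitudes are 1/2 on |00000>, -1/2 on |00010>, 1/2 on |10000>, -1/2 on |10010>, and 0 on every other basis state.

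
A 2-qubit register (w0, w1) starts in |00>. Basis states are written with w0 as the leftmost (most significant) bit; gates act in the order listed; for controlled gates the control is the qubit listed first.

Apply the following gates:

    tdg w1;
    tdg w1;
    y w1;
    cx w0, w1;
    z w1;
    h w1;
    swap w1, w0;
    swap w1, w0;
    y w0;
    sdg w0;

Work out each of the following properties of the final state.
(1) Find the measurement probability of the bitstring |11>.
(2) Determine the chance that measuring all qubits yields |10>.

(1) The probability of measuring |11> is 1/2.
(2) Outcome |10> occurs with probability 1/2.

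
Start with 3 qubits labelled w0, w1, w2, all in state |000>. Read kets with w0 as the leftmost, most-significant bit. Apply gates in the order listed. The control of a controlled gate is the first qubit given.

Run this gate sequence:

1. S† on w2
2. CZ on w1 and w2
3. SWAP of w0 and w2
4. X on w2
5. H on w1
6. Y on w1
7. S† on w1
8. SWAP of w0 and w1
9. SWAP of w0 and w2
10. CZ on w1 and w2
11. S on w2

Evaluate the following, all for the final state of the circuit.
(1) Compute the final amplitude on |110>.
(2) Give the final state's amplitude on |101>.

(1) The final state's coefficient on |110> equals 0.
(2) The amplitude on |101> is sqrt(2)*I/2.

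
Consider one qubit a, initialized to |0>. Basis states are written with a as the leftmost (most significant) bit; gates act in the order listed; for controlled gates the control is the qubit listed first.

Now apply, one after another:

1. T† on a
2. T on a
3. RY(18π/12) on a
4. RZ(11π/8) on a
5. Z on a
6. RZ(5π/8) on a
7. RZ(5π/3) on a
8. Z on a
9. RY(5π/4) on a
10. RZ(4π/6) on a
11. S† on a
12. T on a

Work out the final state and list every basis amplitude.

The final amplitudes are -sqrt(2)*sqrt(2 - sqrt(2))*exp(5*I*pi/6)/4 + sqrt(2)*I*sqrt(sqrt(2) + 2)/4 on |0>, sqrt(2)*(-sqrt(sqrt(2) + 2)*exp(I*pi/4) + sqrt(2 - sqrt(2))*exp(11*I*pi/12))/4 on |1>.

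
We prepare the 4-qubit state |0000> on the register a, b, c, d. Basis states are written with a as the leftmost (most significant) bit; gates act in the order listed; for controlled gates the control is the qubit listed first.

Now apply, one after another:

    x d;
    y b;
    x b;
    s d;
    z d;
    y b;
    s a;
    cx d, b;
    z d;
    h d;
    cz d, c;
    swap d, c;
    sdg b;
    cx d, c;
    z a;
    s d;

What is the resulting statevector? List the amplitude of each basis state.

The resulting statevector has amplitude -sqrt(2)*I/2 on |0000>, sqrt(2)*I/2 on |0010>, and 0 on every other basis state.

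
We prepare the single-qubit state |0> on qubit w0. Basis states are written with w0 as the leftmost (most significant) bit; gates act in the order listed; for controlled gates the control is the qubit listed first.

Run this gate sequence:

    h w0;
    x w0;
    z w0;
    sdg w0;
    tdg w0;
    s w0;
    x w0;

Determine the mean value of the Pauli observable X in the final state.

The expectation value of X is -sqrt(2)/2.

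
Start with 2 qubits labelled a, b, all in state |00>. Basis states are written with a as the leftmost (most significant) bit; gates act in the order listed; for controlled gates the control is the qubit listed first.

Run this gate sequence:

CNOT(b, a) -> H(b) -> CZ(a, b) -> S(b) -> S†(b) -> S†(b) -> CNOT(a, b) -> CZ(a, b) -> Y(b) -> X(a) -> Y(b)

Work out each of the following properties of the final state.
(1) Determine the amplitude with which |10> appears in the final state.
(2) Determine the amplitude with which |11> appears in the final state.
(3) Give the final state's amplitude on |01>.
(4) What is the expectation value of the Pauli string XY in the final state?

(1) The final state's coefficient on |10> equals sqrt(2)/2. Key observation: gates 4-5 undo each other exactly, leaving only the rest of the circuit to track.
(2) The final state's coefficient on |11> equals -sqrt(2)*I/2.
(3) The amplitude on |01> is 0.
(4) The expectation value of XY is 0.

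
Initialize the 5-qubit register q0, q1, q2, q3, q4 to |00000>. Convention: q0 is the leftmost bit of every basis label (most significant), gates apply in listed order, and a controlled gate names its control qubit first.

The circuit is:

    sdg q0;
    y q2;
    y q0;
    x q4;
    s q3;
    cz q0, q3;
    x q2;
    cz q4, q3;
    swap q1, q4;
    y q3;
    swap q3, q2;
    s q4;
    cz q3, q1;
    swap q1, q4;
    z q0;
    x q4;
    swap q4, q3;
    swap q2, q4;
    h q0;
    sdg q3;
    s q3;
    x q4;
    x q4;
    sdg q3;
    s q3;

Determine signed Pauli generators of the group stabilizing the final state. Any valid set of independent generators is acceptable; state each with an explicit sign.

The stabilizer group can be generated by -XIIII, +IZIII, +IIZII, +IIIZI, -IIIIZ, among other valid generating sets. Key observation: steps 20-25 multiply out to the identity, so the circuit reduces to the remaining gates.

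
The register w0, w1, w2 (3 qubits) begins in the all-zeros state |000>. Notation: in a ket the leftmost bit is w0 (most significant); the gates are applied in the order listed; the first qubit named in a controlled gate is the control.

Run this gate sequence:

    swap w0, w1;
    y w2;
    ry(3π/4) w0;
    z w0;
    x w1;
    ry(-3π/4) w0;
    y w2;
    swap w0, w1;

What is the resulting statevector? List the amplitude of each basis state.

The final amplitudes are -sqrt(2)/2 on |100>, -sqrt(2)/2 on |110>, and 0 on every other basis state.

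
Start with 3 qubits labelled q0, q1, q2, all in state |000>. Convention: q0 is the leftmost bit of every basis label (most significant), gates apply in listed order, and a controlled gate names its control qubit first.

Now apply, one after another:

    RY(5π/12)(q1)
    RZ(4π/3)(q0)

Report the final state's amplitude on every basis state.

The final amplitudes are (-sqrt(sqrt(2) + 2)/4 - sqrt(6 - 3*sqrt(2))/4)*exp(I*pi/3) on |000>, (-sqrt(3*sqrt(2) + 6)/4 + sqrt(2 - sqrt(2))/4)*exp(I*pi/3) on |010>, and 0 on every other basis state.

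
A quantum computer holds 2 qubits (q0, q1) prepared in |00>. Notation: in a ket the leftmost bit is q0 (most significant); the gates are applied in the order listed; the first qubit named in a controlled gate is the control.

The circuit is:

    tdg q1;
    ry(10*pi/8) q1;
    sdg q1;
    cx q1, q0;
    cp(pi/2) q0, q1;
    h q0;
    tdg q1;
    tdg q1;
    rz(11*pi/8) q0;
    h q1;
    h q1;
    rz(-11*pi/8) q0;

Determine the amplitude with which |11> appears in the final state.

The amplitude on |11> is I*sqrt(2*sqrt(2) + 4)/4. Key observation: the block from step 9 through step 12 cancels to the identity and can be dropped.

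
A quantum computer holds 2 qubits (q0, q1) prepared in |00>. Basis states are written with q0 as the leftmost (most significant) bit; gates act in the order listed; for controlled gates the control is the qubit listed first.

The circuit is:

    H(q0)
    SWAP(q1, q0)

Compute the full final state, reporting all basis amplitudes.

The resulting statevector has amplitude sqrt(2)/2 on |00>, sqrt(2)/2 on |01>, 0 on |10>, 0 on |11>.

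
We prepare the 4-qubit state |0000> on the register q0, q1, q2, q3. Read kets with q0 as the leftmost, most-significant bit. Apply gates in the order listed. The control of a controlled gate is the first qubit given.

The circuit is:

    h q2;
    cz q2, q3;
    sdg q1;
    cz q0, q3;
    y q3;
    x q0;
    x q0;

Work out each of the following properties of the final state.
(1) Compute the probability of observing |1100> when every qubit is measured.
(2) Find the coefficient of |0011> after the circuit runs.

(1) The probability of measuring |1100> is 0.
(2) The final state's coefficient on |0011> equals sqrt(2)*I/2.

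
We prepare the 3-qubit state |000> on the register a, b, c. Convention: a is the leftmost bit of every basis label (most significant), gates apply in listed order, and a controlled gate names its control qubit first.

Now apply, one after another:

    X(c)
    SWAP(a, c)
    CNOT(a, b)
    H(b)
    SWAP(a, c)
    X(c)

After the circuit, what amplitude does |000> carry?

|000> carries amplitude sqrt(2)/2 in the final state.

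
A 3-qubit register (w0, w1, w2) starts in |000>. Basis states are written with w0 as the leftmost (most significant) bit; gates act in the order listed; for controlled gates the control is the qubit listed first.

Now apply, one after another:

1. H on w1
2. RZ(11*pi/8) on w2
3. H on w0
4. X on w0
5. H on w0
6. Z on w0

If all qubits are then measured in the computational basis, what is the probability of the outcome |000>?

The probability of measuring |000> is 1/2. Key observation: gates 3-6 undo each other exactly, leaving only the rest of the circuit to track.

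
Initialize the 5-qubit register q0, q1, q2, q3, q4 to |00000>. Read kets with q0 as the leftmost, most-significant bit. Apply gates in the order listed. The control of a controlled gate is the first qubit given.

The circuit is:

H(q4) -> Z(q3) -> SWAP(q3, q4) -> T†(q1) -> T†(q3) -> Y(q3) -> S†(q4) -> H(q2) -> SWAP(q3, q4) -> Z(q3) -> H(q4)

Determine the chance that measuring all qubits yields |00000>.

The probability of measuring |00000> is 1/4 - sqrt(2)/8.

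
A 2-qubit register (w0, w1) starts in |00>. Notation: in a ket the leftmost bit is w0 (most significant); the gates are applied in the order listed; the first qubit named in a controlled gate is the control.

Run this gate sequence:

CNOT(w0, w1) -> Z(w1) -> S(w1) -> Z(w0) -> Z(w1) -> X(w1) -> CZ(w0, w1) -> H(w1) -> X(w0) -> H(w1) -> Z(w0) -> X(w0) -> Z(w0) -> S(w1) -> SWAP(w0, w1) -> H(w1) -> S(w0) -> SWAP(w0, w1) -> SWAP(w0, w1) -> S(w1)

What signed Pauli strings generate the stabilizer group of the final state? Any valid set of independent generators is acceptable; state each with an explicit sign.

The final state is stabilized by the group generated by +IY, -ZI; other independent generating sets are equally valid.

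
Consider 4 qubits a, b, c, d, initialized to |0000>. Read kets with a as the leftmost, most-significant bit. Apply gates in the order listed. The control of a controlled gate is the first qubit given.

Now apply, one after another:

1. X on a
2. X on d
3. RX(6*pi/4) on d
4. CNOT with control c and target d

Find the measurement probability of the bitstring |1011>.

A full measurement returns |1011> with probability 0.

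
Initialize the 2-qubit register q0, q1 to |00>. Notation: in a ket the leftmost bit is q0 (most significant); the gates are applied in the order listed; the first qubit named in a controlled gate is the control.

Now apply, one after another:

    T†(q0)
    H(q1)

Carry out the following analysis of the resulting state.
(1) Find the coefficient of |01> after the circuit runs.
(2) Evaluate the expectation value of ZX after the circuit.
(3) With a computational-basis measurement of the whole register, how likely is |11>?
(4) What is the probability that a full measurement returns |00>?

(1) The final state's coefficient on |01> equals sqrt(2)/2.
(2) In the final state, ZX has expectation 1.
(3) The probability of measuring |11> is 0.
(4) The probability of measuring |00> is 1/2.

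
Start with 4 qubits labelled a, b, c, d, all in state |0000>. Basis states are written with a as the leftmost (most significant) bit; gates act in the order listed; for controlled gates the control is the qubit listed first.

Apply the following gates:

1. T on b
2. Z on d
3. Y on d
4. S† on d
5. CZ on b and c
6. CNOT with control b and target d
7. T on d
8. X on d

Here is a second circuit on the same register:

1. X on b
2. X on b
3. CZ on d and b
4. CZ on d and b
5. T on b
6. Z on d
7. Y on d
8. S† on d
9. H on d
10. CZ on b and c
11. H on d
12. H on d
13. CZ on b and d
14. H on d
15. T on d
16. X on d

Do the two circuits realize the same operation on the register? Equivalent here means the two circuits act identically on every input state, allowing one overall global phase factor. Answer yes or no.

Yes — the two circuits implement the same unitary up to a global phase.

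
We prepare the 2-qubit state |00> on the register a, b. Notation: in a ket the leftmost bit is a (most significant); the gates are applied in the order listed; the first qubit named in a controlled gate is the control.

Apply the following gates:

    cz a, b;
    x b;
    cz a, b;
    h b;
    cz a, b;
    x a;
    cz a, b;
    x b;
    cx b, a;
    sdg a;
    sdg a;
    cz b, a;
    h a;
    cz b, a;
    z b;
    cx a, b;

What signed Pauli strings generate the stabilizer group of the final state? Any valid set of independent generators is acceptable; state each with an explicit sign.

The stabilizer group can be generated by -XI, +IX, among other valid generating sets.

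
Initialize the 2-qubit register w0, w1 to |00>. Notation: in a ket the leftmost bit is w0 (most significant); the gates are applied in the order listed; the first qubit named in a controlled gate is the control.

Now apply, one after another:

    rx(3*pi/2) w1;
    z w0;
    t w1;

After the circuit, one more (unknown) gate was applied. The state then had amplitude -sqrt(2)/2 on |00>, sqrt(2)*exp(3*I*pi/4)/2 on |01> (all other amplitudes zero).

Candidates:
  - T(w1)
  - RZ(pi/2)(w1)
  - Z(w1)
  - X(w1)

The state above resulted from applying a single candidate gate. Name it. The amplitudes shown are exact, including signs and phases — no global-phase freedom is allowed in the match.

It was Z(w1) that produced the state shown.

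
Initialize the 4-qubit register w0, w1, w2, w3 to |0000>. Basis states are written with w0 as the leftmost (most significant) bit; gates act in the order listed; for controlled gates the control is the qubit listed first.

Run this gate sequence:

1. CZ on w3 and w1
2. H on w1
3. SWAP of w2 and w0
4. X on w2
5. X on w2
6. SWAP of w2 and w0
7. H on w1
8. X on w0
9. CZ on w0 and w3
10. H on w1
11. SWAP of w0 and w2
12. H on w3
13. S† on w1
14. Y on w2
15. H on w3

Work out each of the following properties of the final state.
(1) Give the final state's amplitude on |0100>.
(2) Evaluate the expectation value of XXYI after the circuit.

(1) The amplitude on |0100> is -sqrt(2)/2. Key observation: gates 2-7 undo each other exactly, leaving only the rest of the circuit to track.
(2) The expectation value of XXYI is 0.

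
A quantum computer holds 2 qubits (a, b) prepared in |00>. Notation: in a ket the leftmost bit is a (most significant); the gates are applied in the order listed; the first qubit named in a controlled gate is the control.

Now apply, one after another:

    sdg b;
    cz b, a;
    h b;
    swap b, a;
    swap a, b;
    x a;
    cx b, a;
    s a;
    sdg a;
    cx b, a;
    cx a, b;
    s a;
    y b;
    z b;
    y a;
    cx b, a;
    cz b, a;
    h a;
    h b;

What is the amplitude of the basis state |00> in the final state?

The amplitude on |00> is 0.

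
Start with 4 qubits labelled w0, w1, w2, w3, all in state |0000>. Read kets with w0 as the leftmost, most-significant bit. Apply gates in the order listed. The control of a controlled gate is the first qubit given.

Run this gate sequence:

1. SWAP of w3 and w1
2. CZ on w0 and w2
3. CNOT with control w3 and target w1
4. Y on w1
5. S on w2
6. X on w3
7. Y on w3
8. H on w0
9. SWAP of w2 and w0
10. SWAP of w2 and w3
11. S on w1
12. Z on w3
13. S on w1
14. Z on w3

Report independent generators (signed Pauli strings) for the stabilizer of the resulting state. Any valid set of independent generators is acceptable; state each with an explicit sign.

The final state is stabilized by the group generated by +IIIX, +ZIII, -IZII, +IIZI; other independent generating sets are equally valid.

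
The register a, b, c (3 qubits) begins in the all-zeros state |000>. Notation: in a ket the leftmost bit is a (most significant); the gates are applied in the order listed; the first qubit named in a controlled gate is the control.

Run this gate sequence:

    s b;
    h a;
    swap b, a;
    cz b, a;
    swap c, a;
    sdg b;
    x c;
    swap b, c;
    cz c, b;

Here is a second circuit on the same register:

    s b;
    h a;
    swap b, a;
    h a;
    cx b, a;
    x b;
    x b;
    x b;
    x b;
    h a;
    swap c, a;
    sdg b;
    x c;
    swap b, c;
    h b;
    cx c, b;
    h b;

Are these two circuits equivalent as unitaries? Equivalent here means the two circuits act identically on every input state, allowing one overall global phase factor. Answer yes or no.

Yes — the two circuits implement the same unitary up to a global phase.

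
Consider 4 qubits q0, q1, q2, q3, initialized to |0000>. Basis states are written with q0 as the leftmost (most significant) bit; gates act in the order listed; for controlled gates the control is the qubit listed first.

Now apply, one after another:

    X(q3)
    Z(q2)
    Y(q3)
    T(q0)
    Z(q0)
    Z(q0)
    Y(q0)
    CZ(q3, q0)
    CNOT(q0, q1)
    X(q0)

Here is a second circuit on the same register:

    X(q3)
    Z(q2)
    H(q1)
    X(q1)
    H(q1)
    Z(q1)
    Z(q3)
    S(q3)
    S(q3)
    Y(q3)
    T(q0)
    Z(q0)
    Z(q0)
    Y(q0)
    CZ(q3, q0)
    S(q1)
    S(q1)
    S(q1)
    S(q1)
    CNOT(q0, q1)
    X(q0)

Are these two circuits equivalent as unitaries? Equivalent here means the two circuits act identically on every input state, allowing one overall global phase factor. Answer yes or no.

Yes, they are equivalent — the unitaries differ by at most a global phase.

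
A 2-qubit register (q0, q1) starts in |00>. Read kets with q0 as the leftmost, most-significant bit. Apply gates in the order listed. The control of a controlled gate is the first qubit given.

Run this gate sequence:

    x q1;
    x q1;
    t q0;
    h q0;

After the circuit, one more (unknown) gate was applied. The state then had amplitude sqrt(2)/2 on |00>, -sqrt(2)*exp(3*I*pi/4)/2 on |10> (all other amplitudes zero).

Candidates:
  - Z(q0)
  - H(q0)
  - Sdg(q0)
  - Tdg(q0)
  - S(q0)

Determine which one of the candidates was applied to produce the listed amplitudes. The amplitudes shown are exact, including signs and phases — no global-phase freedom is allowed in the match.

The unique candidate consistent with the amplitudes is Tdg(q0). Key observation: the block from step 1 through step 2 cancels to the identity and can be dropped.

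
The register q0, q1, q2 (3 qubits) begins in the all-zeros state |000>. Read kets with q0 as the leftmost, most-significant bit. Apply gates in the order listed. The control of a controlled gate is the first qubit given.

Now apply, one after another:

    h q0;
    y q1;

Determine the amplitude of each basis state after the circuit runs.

The final amplitudes are sqrt(2)*I/2 on |010>, sqrt(2)*I/2 on |110>, and 0 on every other basis state.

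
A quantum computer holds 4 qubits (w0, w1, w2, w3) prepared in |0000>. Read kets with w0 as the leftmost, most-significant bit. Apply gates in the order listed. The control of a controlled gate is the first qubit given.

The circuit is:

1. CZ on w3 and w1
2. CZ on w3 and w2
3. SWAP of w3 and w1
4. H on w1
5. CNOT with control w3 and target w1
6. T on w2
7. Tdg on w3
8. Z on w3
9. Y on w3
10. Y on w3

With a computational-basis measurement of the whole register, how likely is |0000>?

A full measurement returns |0000> with probability 1/2.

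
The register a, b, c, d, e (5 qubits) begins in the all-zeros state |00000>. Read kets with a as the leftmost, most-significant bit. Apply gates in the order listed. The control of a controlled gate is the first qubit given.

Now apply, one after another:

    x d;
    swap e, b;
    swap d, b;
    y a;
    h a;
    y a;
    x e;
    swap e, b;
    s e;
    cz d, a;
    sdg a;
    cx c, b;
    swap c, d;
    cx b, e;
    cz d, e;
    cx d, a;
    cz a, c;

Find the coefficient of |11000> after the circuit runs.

|11000> carries amplitude -sqrt(2)/2 in the final state.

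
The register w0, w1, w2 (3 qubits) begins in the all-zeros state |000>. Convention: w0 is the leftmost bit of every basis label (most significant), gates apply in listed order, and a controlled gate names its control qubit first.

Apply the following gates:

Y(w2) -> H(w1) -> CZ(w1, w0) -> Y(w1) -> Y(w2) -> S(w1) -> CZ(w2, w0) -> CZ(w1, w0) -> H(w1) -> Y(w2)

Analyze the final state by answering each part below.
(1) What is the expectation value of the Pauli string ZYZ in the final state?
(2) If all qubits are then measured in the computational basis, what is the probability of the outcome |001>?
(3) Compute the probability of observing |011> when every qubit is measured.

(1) The observable ZYZ averages to -1.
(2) A full measurement returns |001> with probability 1/2.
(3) The probability of measuring |011> is 1/2.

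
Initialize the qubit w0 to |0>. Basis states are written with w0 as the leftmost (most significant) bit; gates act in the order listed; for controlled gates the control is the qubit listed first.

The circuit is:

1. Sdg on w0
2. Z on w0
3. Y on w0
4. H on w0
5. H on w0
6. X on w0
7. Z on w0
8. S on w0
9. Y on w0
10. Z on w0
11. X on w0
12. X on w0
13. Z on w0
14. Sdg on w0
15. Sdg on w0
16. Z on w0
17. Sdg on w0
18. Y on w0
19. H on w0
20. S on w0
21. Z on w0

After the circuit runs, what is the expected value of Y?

The expectation value of Y is -1.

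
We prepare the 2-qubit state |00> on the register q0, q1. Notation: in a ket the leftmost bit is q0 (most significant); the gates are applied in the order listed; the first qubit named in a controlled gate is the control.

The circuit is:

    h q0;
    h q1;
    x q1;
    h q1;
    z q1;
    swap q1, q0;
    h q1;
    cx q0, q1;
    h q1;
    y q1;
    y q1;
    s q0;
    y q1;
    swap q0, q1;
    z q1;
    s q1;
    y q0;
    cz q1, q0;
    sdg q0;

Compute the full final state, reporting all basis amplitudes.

After the circuit, the state carries amplitude sqrt(2)/2 on |00>, 0 on |01>, -sqrt(2)*I/2 on |10>, 0 on |11>. Key observation: steps 2-5 multiply out to the identity, so the circuit reduces to the remaining gates.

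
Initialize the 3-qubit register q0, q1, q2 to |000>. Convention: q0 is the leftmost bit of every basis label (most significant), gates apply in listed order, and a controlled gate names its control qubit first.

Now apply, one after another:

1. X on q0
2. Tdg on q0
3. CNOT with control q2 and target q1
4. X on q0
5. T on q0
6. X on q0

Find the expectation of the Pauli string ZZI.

The observable ZZI averages to -1.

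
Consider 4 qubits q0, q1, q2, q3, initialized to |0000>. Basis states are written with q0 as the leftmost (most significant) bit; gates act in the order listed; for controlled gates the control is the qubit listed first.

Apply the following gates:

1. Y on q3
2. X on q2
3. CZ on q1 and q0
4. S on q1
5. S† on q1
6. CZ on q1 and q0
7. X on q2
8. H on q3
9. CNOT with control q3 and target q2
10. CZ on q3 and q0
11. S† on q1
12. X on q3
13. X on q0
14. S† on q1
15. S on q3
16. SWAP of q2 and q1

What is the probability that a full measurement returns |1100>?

Outcome |1100> occurs with probability 1/2.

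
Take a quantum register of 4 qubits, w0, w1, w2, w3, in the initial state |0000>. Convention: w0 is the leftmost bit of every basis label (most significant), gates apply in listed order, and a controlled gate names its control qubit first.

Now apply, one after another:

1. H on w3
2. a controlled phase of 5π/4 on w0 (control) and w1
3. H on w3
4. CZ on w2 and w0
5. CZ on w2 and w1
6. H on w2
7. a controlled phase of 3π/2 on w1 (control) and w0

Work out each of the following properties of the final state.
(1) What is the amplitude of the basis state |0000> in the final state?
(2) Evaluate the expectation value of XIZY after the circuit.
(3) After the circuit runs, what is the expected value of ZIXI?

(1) |0000> carries amplitude sqrt(2)/2 in the final state.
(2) The observable XIZY averages to 0.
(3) The expectation value of ZIXI is 1.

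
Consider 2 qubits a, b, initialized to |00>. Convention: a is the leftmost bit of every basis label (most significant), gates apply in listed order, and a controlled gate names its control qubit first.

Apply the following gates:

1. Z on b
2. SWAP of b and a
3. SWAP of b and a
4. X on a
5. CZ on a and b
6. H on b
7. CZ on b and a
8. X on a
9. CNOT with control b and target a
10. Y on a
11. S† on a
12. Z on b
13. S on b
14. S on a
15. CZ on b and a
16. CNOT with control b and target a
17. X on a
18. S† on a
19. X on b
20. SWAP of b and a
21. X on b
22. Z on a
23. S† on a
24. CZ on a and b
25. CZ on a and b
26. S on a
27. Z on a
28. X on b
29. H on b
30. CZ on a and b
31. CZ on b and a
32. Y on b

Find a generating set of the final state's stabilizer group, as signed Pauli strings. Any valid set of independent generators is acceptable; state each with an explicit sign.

The stabilizer group can be generated by +YI, -IX, among other valid generating sets.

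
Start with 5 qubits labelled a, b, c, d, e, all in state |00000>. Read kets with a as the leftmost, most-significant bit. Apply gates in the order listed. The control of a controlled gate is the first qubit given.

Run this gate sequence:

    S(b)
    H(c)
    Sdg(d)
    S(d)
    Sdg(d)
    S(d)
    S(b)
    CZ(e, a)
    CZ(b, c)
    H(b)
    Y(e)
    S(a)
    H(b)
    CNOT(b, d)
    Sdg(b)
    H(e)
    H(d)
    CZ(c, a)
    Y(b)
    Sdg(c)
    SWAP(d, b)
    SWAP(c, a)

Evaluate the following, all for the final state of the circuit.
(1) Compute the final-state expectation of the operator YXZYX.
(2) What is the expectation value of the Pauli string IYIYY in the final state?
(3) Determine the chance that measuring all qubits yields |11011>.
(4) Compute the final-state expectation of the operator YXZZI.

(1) The expectation value of YXZYX is 0.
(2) The expectation value of IYIYY is 0.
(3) The probability of measuring |11011> is 1/8.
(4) The observable YXZZI averages to 1.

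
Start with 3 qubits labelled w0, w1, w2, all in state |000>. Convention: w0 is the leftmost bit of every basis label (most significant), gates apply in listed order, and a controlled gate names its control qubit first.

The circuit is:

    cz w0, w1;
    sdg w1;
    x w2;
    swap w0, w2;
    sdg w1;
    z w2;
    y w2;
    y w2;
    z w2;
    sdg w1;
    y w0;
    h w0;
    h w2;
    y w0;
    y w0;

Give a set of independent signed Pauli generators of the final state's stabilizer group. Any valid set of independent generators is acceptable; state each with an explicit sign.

The final state is stabilized by the group generated by +XII, +IIX, +IZI; other independent generating sets are equally valid.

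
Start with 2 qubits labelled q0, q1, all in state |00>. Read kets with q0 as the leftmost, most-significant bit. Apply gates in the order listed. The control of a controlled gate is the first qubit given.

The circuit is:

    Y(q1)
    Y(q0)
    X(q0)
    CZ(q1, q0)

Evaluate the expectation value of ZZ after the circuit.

The observable ZZ averages to -1.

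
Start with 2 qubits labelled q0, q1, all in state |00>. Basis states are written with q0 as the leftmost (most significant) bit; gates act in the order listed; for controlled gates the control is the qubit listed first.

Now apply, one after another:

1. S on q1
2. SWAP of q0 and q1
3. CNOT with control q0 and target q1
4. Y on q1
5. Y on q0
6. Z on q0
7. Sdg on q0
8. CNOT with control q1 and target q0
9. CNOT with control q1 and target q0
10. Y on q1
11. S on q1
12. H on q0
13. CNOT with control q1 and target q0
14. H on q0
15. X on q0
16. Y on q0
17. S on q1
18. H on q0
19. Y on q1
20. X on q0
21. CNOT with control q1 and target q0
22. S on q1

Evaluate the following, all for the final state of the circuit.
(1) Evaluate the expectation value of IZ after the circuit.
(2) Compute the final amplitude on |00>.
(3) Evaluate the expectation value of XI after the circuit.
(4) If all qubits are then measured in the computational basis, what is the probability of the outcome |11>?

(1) The observable IZ averages to -1. Key observation: the block from step 8 through step 9 cancels to the identity and can be dropped.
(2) |00> carries amplitude 0 in the final state.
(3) The observable XI averages to -1.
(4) The probability of measuring |11> is 1/2.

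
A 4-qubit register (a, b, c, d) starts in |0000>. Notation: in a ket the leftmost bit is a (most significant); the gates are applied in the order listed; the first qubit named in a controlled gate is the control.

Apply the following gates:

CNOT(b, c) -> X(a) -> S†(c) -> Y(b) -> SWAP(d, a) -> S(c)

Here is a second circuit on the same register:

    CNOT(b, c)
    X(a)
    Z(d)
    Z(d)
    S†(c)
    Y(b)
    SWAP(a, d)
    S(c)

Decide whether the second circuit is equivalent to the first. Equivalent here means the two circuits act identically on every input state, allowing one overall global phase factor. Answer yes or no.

Yes: on every input state the two circuits agree up to one overall phase factor.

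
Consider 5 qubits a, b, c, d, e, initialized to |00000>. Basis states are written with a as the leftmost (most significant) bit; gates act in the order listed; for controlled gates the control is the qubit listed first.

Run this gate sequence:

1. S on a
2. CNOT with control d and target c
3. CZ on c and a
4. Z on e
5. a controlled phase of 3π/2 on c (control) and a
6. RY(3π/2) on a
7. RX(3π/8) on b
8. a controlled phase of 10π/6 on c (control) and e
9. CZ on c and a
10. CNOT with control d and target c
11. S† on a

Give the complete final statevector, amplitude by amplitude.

The resulting statevector has amplitude -sqrt(2)*cos(3*pi/16)/2 on |00000>, sqrt(2)*I*sin(3*pi/16)/2 on |01000>, -sqrt(2)*I*cos(3*pi/16)/2 on |10000>, -sqrt(2)*sin(3*pi/16)/2 on |11000>, and 0 on every other basis state.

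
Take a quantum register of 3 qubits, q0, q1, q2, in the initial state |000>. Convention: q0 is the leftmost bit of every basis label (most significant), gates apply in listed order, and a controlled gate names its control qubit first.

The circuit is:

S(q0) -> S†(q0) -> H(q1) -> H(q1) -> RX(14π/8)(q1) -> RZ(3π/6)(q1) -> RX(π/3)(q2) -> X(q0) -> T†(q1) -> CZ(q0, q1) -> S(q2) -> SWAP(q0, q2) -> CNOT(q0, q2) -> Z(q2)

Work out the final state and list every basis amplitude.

The resulting statevector has amplitude 0 on |000>, -sqrt(3*sqrt(2) + 6)*exp(3*I*pi/4)/4 on |001>, 0 on |010>, -I*sqrt(6 - 3*sqrt(2))/4 on |011>, sqrt(sqrt(2) + 2)*exp(3*I*pi/4)/4 on |100>, 0 on |101>, I*sqrt(2 - sqrt(2))/4 on |110>, 0 on |111>. Key observation: the block from step 1 through step 2 cancels to the identity and can be dropped.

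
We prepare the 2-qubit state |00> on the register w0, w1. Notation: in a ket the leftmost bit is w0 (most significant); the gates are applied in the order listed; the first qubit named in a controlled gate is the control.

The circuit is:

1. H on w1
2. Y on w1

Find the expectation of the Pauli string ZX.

The expectation value of ZX is -1.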